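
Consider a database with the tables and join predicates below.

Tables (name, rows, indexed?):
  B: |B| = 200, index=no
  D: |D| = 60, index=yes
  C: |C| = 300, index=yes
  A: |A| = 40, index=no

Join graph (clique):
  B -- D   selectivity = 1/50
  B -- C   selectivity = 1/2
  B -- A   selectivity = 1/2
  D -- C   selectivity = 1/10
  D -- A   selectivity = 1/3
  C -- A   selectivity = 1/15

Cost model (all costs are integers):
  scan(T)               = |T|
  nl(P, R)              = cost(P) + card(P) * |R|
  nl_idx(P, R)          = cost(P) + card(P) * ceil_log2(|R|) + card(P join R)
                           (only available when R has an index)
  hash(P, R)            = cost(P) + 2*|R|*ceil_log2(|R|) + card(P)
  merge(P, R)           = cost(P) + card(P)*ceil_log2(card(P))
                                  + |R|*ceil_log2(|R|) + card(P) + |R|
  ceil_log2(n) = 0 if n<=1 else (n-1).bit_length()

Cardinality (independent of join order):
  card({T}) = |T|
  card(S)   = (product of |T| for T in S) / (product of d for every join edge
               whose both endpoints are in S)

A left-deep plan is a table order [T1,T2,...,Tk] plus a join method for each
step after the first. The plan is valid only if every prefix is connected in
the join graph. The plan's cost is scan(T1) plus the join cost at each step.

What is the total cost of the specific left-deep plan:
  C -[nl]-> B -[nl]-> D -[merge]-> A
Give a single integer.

1907380

step 1: scan C: cost=300, card=300
step 2: join B via nl
    card(P join B) = 300*200/(2) = 30000
    cost = 300 + 300*200 = 60300
step 3: join D via nl
    card(P join D) = 30000*60/(50*10) = 3600
    cost = 60300 + 30000*60 = 1860300
step 4: join A via merge
    card(P join A) = 3600*40/(2*3*15) = 1600
    cost = 1860300 + 3600*12 + 40*6 + 3600 + 40 = 1907380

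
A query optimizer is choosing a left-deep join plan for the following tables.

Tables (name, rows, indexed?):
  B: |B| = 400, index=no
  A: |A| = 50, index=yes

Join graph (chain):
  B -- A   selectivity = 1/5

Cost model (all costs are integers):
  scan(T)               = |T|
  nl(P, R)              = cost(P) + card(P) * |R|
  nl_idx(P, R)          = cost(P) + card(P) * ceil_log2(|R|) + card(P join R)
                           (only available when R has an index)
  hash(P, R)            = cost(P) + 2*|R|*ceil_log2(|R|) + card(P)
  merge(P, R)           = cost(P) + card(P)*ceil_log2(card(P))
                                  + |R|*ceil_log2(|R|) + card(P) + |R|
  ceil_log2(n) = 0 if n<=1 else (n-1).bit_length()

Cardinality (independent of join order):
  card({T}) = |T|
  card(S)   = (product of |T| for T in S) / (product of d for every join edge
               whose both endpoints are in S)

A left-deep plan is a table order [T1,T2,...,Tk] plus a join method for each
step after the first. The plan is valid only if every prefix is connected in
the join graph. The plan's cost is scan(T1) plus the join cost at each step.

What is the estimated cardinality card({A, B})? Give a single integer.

Tables in S: A(50), B(400)
Edges inside S: B-A(d=5)
numerator = 50 * 400 = 20000
denominator = 5 = 5
card(S) = 20000 / 5 = 4000

4000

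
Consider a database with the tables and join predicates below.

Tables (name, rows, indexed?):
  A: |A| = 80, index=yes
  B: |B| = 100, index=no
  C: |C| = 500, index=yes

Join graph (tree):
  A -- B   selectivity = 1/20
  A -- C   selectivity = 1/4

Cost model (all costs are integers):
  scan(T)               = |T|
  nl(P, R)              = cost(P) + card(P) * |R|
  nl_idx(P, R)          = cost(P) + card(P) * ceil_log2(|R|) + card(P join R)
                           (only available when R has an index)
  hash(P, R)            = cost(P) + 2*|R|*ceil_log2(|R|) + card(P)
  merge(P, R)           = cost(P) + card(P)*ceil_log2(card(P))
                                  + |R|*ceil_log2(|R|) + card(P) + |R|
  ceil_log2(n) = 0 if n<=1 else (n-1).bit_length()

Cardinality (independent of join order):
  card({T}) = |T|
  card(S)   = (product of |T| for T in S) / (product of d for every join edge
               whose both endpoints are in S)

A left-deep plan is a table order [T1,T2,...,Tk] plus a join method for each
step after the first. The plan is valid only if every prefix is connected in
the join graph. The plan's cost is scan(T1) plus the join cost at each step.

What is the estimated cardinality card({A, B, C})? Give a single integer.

Tables in S: A(80), B(100), C(500)
Edges inside S: A-B(d=20), A-C(d=4)
numerator = 80 * 100 * 500 = 4000000
denominator = 20 * 4 = 80
card(S) = 4000000 / 80 = 50000

50000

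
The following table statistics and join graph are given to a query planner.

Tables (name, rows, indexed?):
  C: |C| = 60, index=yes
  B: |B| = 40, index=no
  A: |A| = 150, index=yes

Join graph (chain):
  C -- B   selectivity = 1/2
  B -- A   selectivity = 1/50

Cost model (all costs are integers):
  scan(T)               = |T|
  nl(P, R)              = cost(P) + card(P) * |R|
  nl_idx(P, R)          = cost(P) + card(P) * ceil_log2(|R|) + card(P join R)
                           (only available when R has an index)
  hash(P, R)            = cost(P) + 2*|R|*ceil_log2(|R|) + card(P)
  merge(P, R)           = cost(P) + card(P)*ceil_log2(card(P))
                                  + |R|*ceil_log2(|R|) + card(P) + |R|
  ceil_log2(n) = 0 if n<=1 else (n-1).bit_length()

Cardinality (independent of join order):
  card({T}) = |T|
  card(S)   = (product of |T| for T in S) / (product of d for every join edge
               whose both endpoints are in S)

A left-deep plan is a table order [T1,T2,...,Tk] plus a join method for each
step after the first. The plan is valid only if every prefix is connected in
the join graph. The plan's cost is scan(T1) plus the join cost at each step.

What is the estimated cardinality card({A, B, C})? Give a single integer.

3600

Tables in S: A(150), B(40), C(60)
Edges inside S: C-B(d=2), B-A(d=50)
numerator = 150 * 40 * 60 = 360000
denominator = 2 * 50 = 100
card(S) = 360000 / 100 = 3600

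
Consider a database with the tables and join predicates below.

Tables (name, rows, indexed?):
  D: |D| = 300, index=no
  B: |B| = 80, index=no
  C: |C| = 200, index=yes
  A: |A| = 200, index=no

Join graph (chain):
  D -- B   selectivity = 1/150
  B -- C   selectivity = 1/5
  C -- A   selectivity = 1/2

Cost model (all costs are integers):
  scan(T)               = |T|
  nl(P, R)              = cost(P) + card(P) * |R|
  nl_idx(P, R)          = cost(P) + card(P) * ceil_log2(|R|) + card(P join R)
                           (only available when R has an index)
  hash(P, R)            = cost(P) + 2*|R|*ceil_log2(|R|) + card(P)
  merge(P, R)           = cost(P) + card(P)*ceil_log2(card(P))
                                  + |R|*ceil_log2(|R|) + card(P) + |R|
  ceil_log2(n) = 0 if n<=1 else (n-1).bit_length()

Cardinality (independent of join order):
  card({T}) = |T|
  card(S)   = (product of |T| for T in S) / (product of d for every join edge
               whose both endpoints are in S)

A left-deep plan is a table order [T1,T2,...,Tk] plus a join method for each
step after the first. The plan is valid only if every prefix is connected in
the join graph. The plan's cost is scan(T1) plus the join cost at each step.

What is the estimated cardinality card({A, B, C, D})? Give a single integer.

640000

Tables in S: A(200), B(80), C(200), D(300)
Edges inside S: D-B(d=150), B-C(d=5), C-A(d=2)
numerator = 200 * 80 * 200 * 300 = 960000000
denominator = 150 * 5 * 2 = 1500
card(S) = 960000000 / 1500 = 640000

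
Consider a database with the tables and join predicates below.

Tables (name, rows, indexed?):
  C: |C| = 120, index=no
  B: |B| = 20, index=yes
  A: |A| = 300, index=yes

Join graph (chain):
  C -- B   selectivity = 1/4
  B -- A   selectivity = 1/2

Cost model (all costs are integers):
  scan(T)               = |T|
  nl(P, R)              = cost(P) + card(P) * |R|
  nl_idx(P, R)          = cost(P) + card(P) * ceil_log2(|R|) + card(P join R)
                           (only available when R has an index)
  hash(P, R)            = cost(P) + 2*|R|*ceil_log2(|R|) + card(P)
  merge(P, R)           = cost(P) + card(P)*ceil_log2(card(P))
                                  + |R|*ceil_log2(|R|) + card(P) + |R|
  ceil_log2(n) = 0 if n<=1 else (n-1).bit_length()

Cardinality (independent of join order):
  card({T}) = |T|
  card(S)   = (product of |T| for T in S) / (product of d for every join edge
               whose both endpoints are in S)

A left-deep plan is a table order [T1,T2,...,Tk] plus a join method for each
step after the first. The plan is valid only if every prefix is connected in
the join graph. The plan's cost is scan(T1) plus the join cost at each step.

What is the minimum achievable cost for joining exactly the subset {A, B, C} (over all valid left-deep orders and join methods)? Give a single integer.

Selinger DP over subsets of {A,B,C}:
  {C}: scan cost=120, card=120
  {B}: scan cost=20, card=20
  {A}: scan cost=300, card=300
  {BC}: card=600; try (B,hash)→440, (C,merge)→1100, (B,merge)→1200, (B,nl_idx)→1320, (C,hash)→1720, (C,nl)→2420 …(+1); best=440 via (B,hash)
  {AB}: card=3000; try (B,hash)→800, (A,merge)→3140, (A,nl_idx)→3200, (B,merge)→3420, (B,nl_idx)→4800, (A,hash)→5440 …(+2); best=800 via (B,hash)
  {ABC}: card=90000; try (C,hash)→5480, (A,hash)→6440, (A,merge)→10040, (C,merge)→40760, (A,nl_idx)→95840, (A,nl)→180440 …(+1); best=5480 via (C,hash)

5480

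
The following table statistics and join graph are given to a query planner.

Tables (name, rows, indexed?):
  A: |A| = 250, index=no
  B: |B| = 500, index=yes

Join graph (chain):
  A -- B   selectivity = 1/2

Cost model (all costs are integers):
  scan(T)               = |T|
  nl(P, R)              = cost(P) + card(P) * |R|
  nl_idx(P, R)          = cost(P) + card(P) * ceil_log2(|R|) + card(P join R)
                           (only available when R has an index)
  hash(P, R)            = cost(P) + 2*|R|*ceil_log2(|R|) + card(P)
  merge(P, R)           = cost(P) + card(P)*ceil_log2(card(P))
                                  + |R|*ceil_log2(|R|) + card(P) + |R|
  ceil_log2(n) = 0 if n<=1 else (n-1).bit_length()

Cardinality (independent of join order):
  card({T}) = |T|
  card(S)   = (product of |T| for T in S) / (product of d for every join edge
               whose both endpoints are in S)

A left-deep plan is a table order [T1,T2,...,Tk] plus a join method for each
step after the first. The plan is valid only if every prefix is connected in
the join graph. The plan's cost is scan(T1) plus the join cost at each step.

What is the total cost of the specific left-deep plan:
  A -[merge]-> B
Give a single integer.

step 1: scan A: cost=250, card=250
step 2: join B via merge
    card(P join B) = 250*500/(2) = 62500
    cost = 250 + 250*8 + 500*9 + 250 + 500 = 7500

7500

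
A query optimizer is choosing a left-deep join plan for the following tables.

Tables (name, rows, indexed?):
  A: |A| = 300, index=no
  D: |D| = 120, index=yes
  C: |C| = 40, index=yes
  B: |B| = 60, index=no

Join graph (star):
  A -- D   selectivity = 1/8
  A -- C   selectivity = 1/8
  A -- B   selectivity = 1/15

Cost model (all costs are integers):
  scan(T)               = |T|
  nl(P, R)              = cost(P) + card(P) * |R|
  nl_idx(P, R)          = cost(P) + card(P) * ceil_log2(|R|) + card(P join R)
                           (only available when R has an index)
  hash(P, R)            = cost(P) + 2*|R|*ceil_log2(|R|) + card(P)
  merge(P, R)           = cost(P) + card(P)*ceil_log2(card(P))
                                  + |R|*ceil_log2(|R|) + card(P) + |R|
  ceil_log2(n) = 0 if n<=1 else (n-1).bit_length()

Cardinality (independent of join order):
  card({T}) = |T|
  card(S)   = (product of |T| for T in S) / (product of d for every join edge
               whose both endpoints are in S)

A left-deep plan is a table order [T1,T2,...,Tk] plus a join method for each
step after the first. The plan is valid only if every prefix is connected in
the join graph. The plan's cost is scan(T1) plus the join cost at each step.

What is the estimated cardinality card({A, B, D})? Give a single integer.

18000

Tables in S: A(300), B(60), D(120)
Edges inside S: A-D(d=8), A-B(d=15)
numerator = 300 * 60 * 120 = 2160000
denominator = 8 * 15 = 120
card(S) = 2160000 / 120 = 18000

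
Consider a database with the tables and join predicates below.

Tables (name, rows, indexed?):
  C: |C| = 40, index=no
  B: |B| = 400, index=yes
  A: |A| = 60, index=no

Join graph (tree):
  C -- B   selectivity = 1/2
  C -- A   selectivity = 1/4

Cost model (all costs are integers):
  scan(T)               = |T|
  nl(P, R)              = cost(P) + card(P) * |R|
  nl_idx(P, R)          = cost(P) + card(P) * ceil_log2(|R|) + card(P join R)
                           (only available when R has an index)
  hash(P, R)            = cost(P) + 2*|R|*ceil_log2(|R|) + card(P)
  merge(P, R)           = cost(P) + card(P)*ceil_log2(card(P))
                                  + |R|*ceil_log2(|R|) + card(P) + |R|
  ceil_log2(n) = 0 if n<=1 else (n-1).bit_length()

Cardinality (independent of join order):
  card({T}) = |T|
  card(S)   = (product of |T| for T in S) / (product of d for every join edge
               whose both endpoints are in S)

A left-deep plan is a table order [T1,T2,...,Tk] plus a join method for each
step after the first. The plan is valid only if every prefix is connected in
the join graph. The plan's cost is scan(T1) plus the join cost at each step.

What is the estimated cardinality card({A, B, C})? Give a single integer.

Tables in S: A(60), B(400), C(40)
Edges inside S: C-B(d=2), C-A(d=4)
numerator = 60 * 400 * 40 = 960000
denominator = 2 * 4 = 8
card(S) = 960000 / 8 = 120000

120000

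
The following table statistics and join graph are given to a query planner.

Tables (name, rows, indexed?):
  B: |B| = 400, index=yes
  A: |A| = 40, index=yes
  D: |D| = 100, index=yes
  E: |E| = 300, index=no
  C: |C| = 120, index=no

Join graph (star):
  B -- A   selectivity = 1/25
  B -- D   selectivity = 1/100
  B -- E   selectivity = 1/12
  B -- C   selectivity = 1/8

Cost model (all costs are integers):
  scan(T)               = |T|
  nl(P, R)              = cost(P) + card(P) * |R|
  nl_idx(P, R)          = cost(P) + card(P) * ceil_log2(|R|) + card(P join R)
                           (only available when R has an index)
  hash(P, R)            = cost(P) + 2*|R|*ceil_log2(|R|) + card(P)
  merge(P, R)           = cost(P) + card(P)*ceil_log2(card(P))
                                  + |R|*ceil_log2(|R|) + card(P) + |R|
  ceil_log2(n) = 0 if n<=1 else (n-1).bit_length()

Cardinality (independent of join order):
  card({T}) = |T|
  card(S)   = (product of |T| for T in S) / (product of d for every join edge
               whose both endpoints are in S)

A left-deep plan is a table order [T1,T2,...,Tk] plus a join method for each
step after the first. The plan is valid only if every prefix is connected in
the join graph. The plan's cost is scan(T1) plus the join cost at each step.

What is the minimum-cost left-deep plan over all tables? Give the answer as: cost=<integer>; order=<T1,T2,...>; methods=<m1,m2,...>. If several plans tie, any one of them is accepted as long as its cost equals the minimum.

cost=19600; order=D,B,A,C,E; methods=nl_idx,hash,hash,hash

Selinger DP (subsets sized 1..n):
  {B}: scan cost=400, card=400
  {A}: scan cost=40, card=40
  {D}: scan cost=100, card=100
  {E}: scan cost=300, card=300
  {C}: scan cost=120, card=120
  {AB}: card=640; try (B,nl_idx)→1040, (A,hash)→1280, (A,nl_idx)→3440, (B,merge)→4320, (A,merge)→4680, (B,hash)→7280 …(+2); best=1040 via (B,nl_idx)
  {BD}: card=400; try (B,nl_idx)→1400, (D,hash)→2200, (D,nl_idx)→3600, (B,merge)→4900, (D,merge)→5200, (B,hash)→7400 …(+2); best=1400 via (B,nl_idx)
  {BE}: card=10000; try (E,hash)→6200, (B,merge)→7300, (E,merge)→7400, (B,hash)→7800, (B,nl_idx)→13000, (B,nl)→120300 …(+1); best=6200 via (E,hash)
  {BC}: card=6000; try (C,hash)→2480, (B,merge)→5080, (C,merge)→5360, (B,nl_idx)→7200, (B,hash)→7440, (B,nl)→48120 …(+1); best=2480 via (C,hash)
  {ABD}: card=640; try (A,hash)→2280, (D,hash)→3080, (A,nl_idx)→4440, (A,merge)→5680, (D,nl_idx)→6160, (D,merge)→8880 …(+2); best=2280 via (A,hash)
  {ABE}: card=16000; try (E,hash)→7080, (E,merge)→11080, (A,hash)→16680, (A,nl_idx)→82200, (A,merge)→156480, (E,nl)→193040 …(+1); best=7080 via (E,hash)
  {ABC}: card=9600; try (C,hash)→3360, (A,hash)→8960, (C,merge)→9040, (A,nl_idx)→48080, (C,nl)→77840, (A,merge)→86760 …(+1); best=3360 via (C,hash)
  {BDE}: card=10000; try (E,hash)→7200, (E,merge)→8400, (D,hash)→17600, (D,nl_idx)→86200, (E,nl)→121400, (D,merge)→157000 …(+1); best=7200 via (E,hash)
  {BCD}: card=6000; try (C,hash)→3480, (C,merge)→6360, (D,hash)→9880, (C,nl)→49400, (D,nl_idx)→50480, (D,merge)→87280 …(+1); best=3480 via (C,hash)
  {BCE}: card=150000; try (E,hash)→13880, (C,hash)→17880, (E,merge)→89480, (C,merge)→157160, (C,nl)→1206200, (E,nl)→1802480; best=13880 via (E,hash)
  {ABDE}: card=16000; try (E,hash)→8320, (E,merge)→12320, (A,hash)→17680, (D,hash)→24480, (A,nl_idx)→83200, (D,nl_idx)→135080 …(+5); best=8320 via (E,hash)
  {ABCD}: card=9600; try (C,hash)→4600, (A,hash)→9960, (C,merge)→10280, (D,hash)→14360, (A,nl_idx)→49080, (C,nl)→79080 …(+5); best=4600 via (C,hash)
  {ABCE}: card=240000; try (E,hash)→18360, (C,hash)→24760, (E,merge)→150360, (A,hash)→164360, (C,merge)→248040, (A,nl_idx)→1153880 …(+4); best=18360 via (E,hash)
  {BCDE}: card=150000; try (E,hash)→14880, (C,hash)→18880, (E,merge)→90480, (C,merge)→158160, (D,hash)→165280, (C,nl)→1207200 …(+4); best=14880 via (E,hash)
  {ABCDE}: card=240000; try (E,hash)→19600, (C,hash)→26000, (E,merge)→151600, (A,hash)→165360, (C,merge)→249280, (D,hash)→259760 …(+8); best=19600 via (E,hash)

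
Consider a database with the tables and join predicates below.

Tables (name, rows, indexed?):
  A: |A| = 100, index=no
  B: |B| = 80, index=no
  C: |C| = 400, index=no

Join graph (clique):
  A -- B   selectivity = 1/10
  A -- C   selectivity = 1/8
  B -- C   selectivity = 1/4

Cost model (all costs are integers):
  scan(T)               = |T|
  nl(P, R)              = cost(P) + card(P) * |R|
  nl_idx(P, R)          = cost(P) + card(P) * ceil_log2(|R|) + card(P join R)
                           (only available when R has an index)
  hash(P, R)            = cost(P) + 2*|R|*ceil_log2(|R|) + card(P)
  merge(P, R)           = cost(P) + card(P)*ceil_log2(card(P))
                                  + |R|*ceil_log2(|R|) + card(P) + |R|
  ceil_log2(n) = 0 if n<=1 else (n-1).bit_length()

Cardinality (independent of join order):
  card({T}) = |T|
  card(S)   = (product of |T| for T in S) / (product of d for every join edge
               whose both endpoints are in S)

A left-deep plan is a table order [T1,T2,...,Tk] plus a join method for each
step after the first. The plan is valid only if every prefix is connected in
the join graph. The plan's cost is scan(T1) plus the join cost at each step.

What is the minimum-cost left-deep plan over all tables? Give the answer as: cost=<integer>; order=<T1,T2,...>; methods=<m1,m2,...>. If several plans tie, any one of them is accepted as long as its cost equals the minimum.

cost=8320; order=C,A,B; methods=hash,hash

Selinger DP (subsets sized 1..n):
  {A}: scan cost=100, card=100
  {B}: scan cost=80, card=80
  {C}: scan cost=400, card=400
  {AB}: card=800; try (B,hash)→1320, (A,merge)→1520, (B,merge)→1540, (A,hash)→1560, (A,nl)→8080, (B,nl)→8100; best=1320 via (B,hash)
  {AC}: card=5000; try (A,hash)→2200, (C,merge)→4900, (A,merge)→5200, (C,hash)→7400, (C,nl)→40100, (A,nl)→40400; best=2200 via (A,hash)
  {BC}: card=8000; try (B,hash)→1920, (C,merge)→4720, (B,merge)→5040, (C,hash)→7360, (C,nl)→32080, (B,nl)→32400; best=1920 via (B,hash)
  {ABC}: card=10000; try (B,hash)→8320, (C,hash)→9320, (A,hash)→11320, (C,merge)→14120, (B,merge)→72840, (A,merge)→114720 …(+3); best=8320 via (B,hash)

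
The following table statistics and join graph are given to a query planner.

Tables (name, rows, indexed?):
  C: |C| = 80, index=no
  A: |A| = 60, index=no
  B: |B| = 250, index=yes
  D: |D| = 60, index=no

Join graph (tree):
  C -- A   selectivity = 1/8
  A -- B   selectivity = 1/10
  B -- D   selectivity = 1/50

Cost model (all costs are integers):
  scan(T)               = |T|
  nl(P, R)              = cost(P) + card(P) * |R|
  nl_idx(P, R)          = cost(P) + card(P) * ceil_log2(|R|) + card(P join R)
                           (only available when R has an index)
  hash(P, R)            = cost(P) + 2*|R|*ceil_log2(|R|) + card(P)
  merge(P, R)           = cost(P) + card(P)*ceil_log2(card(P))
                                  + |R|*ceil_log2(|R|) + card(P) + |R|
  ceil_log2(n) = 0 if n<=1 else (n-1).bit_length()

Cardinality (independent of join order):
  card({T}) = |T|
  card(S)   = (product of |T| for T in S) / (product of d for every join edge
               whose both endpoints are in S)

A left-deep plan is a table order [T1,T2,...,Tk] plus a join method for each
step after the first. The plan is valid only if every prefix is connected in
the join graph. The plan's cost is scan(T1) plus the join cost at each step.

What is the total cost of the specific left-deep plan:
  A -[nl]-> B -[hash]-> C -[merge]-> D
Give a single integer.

243100

step 1: scan A: cost=60, card=60
step 2: join B via nl
    card(P join B) = 60*250/(10) = 1500
    cost = 60 + 60*250 = 15060
step 3: join C via hash
    card(P join C) = 1500*80/(8) = 15000
    cost = 15060 + 2*80*7 + 1500 = 17680
step 4: join D via merge
    card(P join D) = 15000*60/(50) = 18000
    cost = 17680 + 15000*14 + 60*6 + 15000 + 60 = 243100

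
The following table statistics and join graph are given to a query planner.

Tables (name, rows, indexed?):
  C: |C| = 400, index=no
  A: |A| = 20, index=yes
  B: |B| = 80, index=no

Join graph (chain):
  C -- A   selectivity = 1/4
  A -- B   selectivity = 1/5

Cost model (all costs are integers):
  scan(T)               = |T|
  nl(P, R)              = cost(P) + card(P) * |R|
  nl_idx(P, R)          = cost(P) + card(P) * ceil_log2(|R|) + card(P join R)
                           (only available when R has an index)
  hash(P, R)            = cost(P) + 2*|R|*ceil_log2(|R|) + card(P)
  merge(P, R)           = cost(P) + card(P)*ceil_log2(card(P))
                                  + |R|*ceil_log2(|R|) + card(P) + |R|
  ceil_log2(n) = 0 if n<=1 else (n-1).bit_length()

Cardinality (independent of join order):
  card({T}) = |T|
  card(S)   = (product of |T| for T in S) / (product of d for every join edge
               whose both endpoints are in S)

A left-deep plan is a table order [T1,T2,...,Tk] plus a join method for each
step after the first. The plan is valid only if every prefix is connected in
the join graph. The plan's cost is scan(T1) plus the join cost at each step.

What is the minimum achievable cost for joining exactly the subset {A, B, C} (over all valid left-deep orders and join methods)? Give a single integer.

4120

Selinger DP over subsets of {A,B,C}:
  {C}: scan cost=400, card=400
  {A}: scan cost=20, card=20
  {B}: scan cost=80, card=80
  {AC}: card=2000; try (A,hash)→1000, (C,merge)→4140, (A,nl_idx)→4400, (A,merge)→4520, (C,hash)→7240, (C,nl)→8020 …(+1); best=1000 via (A,hash)
  {AB}: card=320; try (A,hash)→360, (B,merge)→780, (A,nl_idx)→800, (A,merge)→840, (B,hash)→1160, (B,nl)→1620 …(+1); best=360 via (A,hash)
  {ABC}: card=32000; try (B,hash)→4120, (C,merge)→7560, (C,hash)→7880, (B,merge)→25640, (C,nl)→128360, (B,nl)→161000; best=4120 via (B,hash)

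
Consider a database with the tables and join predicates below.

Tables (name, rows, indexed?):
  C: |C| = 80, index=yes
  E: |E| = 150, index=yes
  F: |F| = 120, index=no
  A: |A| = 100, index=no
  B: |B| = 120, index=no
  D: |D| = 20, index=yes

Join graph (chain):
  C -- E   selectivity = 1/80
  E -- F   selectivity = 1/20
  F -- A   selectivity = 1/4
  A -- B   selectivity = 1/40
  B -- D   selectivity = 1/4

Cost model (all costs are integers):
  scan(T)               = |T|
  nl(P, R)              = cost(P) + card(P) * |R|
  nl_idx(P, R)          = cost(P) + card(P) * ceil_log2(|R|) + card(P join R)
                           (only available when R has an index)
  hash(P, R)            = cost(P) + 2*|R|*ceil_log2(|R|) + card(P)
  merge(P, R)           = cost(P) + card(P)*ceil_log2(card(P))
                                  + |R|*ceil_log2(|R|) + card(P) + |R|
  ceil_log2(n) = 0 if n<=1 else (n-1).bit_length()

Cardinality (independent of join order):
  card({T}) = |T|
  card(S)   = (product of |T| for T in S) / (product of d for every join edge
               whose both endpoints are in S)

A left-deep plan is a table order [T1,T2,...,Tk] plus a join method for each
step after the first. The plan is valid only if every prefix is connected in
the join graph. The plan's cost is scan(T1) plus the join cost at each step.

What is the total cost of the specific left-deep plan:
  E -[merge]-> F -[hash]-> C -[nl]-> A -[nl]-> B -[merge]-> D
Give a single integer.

4009600

step 1: scan E: cost=150, card=150
step 2: join F via merge
    card(P join F) = 150*120/(20) = 900
    cost = 150 + 150*8 + 120*7 + 150 + 120 = 2460
step 3: join C via hash
    card(P join C) = 900*80/(80) = 900
    cost = 2460 + 2*80*7 + 900 = 4480
step 4: join A via nl
    card(P join A) = 900*100/(4) = 22500
    cost = 4480 + 900*100 = 94480
step 5: join B via nl
    card(P join B) = 22500*120/(40) = 67500
    cost = 94480 + 22500*120 = 2794480
step 6: join D via merge
    card(P join D) = 67500*20/(4) = 337500
    cost = 2794480 + 67500*17 + 20*5 + 67500 + 20 = 4009600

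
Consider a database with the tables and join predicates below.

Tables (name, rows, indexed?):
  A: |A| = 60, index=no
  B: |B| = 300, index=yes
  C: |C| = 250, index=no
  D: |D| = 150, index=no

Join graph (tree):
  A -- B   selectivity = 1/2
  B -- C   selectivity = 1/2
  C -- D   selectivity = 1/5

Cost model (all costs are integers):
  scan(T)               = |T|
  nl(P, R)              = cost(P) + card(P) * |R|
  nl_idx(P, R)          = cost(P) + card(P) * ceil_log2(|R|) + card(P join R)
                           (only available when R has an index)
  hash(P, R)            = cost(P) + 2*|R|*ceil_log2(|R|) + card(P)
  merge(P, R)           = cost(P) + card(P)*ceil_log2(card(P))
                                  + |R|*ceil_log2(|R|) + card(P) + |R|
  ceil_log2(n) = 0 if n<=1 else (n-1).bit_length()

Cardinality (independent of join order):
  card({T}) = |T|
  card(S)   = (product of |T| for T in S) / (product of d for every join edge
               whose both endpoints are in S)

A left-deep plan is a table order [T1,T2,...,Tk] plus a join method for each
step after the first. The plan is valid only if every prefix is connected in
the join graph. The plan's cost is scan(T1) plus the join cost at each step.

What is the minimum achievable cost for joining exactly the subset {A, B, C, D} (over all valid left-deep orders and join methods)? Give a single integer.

Selinger DP over subsets of {A,B,C,D}:
  {A}: scan cost=60, card=60
  {B}: scan cost=300, card=300
  {C}: scan cost=250, card=250
  {D}: scan cost=150, card=150
  {AB}: card=9000; try (A,hash)→1320, (B,merge)→3480, (A,merge)→3720, (B,hash)→5520, (B,nl_idx)→9600, (B,nl)→18060 …(+1); best=1320 via (A,hash)
  {BC}: card=37500; try (C,hash)→4600, (B,merge)→5500, (C,merge)→5550, (B,hash)→5900, (B,nl_idx)→40000, (B,nl)→75250 …(+1); best=4600 via (C,hash)
  {CD}: card=7500; try (D,hash)→2900, (C,merge)→3750, (D,merge)→3850, (C,hash)→4300, (C,nl)→37650, (D,nl)→37750; best=2900 via (D,hash)
  {ABC}: card=1125000; try (C,hash)→14320, (A,hash)→42820, (C,merge)→138570, (A,merge)→642520, (C,nl)→2251320, (A,nl)→2254600; best=14320 via (C,hash)
  {BCD}: card=1125000; try (B,hash)→15800, (D,hash)→44500, (B,merge)→110900, (D,merge)→643450, (B,nl_idx)→1195400, (B,nl)→2252900 …(+1); best=15800 via (B,hash)
  {ABCD}: card=33750000; try (A,hash)→1141520, (D,hash)→1141720, (D,merge)→24765670, (A,merge)→24766220, (A,nl)→67515800, (D,nl)→168764320; best=1141520 via (A,hash)

1141520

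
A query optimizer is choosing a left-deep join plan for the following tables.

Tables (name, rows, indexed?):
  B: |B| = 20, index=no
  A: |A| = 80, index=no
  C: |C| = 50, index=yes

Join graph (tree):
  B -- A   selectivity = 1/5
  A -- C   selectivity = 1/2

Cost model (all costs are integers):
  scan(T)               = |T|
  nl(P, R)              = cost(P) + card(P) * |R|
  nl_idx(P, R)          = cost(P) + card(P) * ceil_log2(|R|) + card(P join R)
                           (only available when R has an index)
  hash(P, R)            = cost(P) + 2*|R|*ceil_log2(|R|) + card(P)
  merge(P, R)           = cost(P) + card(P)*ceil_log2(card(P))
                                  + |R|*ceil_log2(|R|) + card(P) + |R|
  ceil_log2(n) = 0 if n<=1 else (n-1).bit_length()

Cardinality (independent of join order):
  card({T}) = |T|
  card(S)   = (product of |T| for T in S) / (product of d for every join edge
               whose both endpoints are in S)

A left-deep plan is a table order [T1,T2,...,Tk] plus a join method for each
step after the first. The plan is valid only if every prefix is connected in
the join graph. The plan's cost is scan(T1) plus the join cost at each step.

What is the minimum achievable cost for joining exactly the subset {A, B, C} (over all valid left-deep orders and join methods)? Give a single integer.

Selinger DP over subsets of {A,B,C}:
  {B}: scan cost=20, card=20
  {A}: scan cost=80, card=80
  {C}: scan cost=50, card=50
  {AB}: card=320; try (B,hash)→360, (A,merge)→780, (B,merge)→840, (A,hash)→1160, (A,nl)→1620, (B,nl)→1680; best=360 via (B,hash)
  {AC}: card=2000; try (C,hash)→760, (A,merge)→1040, (C,merge)→1070, (A,hash)→1220, (C,nl_idx)→2560, (A,nl)→4050 …(+1); best=760 via (C,hash)
  {ABC}: card=8000; try (C,hash)→1280, (B,hash)→2960, (C,merge)→3910, (C,nl_idx)→10280, (C,nl)→16360, (B,merge)→24880 …(+1); best=1280 via (C,hash)

1280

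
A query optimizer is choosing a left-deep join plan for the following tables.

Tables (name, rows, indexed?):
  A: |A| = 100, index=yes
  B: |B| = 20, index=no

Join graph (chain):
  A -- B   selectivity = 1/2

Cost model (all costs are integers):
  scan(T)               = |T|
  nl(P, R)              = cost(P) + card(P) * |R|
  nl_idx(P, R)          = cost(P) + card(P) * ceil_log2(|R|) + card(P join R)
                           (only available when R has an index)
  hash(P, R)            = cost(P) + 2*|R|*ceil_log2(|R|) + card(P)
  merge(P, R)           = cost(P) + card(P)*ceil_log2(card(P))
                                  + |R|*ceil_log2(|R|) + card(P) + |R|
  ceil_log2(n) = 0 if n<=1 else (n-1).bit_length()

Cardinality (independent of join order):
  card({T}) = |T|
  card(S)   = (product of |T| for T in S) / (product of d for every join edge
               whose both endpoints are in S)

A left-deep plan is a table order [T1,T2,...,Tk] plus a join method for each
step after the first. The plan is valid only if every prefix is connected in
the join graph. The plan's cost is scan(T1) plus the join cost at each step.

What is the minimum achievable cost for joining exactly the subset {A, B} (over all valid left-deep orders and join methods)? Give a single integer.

Selinger DP over subsets of {A,B}:
  {A}: scan cost=100, card=100
  {B}: scan cost=20, card=20
  {AB}: card=1000; try (B,hash)→400, (A,merge)→940, (B,merge)→1020, (A,nl_idx)→1160, (A,hash)→1440, (A,nl)→2020 …(+1); best=400 via (B,hash)

400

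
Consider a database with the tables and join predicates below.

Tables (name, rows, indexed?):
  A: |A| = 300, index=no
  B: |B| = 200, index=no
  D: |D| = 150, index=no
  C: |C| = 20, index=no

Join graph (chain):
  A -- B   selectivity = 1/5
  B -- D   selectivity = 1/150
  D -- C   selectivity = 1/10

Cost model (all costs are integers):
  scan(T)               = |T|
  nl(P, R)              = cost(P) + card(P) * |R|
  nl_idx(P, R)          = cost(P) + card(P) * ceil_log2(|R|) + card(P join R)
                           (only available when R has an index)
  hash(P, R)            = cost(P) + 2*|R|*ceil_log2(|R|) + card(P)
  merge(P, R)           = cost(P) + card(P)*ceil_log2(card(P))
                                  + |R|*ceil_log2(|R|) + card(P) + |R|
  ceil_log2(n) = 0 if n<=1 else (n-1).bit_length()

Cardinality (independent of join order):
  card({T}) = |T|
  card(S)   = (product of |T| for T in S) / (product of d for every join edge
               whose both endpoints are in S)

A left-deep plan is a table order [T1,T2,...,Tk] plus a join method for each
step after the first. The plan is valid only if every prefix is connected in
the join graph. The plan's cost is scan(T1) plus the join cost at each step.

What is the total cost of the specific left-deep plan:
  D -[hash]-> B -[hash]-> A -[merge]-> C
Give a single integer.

189220

step 1: scan D: cost=150, card=150
step 2: join B via hash
    card(P join B) = 150*200/(150) = 200
    cost = 150 + 2*200*8 + 150 = 3500
step 3: join A via hash
    card(P join A) = 200*300/(5) = 12000
    cost = 3500 + 2*300*9 + 200 = 9100
step 4: join C via merge
    card(P join C) = 12000*20/(10) = 24000
    cost = 9100 + 12000*14 + 20*5 + 12000 + 20 = 189220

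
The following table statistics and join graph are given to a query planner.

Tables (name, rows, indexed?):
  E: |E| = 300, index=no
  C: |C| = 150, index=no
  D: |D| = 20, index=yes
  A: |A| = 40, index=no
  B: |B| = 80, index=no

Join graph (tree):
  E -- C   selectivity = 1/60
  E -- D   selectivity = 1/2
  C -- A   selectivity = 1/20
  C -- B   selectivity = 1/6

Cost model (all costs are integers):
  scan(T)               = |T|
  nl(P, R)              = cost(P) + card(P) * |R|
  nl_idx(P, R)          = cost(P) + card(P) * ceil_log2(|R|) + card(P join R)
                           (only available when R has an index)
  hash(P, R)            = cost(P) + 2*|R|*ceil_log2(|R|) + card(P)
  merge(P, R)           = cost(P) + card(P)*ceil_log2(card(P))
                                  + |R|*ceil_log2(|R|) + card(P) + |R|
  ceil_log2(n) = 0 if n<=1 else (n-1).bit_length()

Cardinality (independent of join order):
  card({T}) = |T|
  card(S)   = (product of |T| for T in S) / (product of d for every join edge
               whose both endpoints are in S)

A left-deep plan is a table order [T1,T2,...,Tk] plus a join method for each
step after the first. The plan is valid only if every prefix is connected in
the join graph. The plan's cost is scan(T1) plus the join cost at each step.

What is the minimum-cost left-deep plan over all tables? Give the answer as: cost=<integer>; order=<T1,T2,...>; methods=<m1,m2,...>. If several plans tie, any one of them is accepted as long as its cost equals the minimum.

cost=22050; order=E,C,A,D,B; methods=hash,hash,hash,hash

Selinger DP (subsets sized 1..n):
  {E}: scan cost=300, card=300
  {C}: scan cost=150, card=150
  {D}: scan cost=20, card=20
  {A}: scan cost=40, card=40
  {B}: scan cost=80, card=80
  {CE}: card=750; try (C,hash)→3000, (E,merge)→4500, (C,merge)→4650, (E,hash)→5700, (E,nl)→45150, (C,nl)→45300; best=3000 via (C,hash)
  {DE}: card=3000; try (D,hash)→800, (E,merge)→3140, (D,merge)→3420, (D,nl_idx)→4800, (E,hash)→5440, (E,nl)→6020 …(+1); best=800 via (D,hash)
  {AC}: card=300; try (A,hash)→780, (C,merge)→1670, (A,merge)→1780, (C,hash)→2480, (C,nl)→6040, (A,nl)→6150; best=780 via (A,hash)
  {BC}: card=2000; try (B,hash)→1420, (C,merge)→2070, (B,merge)→2140, (C,hash)→2560, (C,nl)→12080, (B,nl)→12150; best=1420 via (B,hash)
  {CDE}: card=7500; try (D,hash)→3950, (C,hash)→6200, (D,merge)→11370, (D,nl_idx)→14250, (D,nl)→18000, (C,merge)→41150 …(+1); best=3950 via (D,hash)
  {ACE}: card=1500; try (A,hash)→4230, (E,hash)→6480, (E,merge)→6780, (A,merge)→11530, (A,nl)→33000, (E,nl)→90780; best=4230 via (A,hash)
  {BCE}: card=10000; try (B,hash)→4870, (E,hash)→8820, (B,merge)→11890, (E,merge)→28420, (B,nl)→63000, (E,nl)→601420; best=4870 via (B,hash)
  {ABC}: card=4000; try (B,hash)→2200, (A,hash)→3900, (B,merge)→4420, (B,nl)→24780, (A,merge)→25700, (A,nl)→81420; best=2200 via (B,hash)
  {ACDE}: card=15000; try (D,hash)→5930, (A,hash)→11930, (D,merge)→22350, (D,nl_idx)→26730, (D,nl)→34230, (A,merge)→109230 …(+1); best=5930 via (D,hash)
  {BCDE}: card=100000; try (B,hash)→12570, (D,hash)→15070, (B,merge)→109590, (D,nl_idx)→154870, (D,merge)→154990, (D,nl)→204870 …(+1); best=12570 via (B,hash)
  {ABCE}: card=20000; try (B,hash)→6850, (E,hash)→11600, (A,hash)→15350, (B,merge)→22870, (E,merge)→57200, (B,nl)→124230 …(+3); best=6850 via (B,hash)
  {ABCDE}: card=200000; try (B,hash)→22050, (D,hash)→27050, (A,hash)→113050, (B,merge)→231570, (D,nl_idx)→306850, (D,merge)→326970 …(+4); best=22050 via (B,hash)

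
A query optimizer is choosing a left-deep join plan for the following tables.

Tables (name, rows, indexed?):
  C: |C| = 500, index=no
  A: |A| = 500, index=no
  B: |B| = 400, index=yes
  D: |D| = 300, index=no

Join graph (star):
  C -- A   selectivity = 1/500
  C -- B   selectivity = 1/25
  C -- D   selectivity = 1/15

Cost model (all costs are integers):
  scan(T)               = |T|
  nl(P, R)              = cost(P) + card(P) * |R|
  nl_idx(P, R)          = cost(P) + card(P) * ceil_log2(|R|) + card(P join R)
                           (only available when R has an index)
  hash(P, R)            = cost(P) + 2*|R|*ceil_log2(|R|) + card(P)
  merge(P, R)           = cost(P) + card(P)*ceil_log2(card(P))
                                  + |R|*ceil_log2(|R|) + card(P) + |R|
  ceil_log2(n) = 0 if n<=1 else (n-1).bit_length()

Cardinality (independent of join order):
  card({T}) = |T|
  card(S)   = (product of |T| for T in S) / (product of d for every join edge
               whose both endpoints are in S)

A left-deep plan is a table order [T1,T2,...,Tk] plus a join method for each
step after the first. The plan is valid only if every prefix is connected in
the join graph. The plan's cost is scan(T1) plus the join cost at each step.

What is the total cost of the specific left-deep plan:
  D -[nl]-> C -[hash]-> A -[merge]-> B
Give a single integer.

step 1: scan D: cost=300, card=300
step 2: join C via nl
    card(P join C) = 300*500/(15) = 10000
    cost = 300 + 300*500 = 150300
step 3: join A via hash
    card(P join A) = 10000*500/(500) = 10000
    cost = 150300 + 2*500*9 + 10000 = 169300
step 4: join B via merge
    card(P join B) = 10000*400/(25) = 160000
    cost = 169300 + 10000*14 + 400*9 + 10000 + 400 = 323300

323300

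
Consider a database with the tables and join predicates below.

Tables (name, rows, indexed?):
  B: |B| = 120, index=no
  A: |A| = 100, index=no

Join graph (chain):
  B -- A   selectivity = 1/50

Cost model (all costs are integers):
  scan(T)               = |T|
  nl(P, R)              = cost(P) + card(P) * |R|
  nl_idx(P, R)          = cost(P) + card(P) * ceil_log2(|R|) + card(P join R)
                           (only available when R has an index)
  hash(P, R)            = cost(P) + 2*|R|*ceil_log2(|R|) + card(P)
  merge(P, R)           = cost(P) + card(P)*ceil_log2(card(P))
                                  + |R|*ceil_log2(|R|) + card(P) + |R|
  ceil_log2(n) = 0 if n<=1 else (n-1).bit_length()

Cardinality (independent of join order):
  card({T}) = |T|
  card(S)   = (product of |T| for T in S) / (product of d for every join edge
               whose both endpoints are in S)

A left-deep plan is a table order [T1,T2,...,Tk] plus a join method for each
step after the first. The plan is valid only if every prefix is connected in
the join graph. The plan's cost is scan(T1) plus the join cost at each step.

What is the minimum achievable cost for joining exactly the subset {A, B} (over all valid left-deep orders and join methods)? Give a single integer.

Selinger DP over subsets of {A,B}:
  {B}: scan cost=120, card=120
  {A}: scan cost=100, card=100
  {AB}: card=240; try (A,hash)→1640, (B,merge)→1860, (B,hash)→1880, (A,merge)→1880, (B,nl)→12100, (A,nl)→12120; best=1640 via (A,hash)

1640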